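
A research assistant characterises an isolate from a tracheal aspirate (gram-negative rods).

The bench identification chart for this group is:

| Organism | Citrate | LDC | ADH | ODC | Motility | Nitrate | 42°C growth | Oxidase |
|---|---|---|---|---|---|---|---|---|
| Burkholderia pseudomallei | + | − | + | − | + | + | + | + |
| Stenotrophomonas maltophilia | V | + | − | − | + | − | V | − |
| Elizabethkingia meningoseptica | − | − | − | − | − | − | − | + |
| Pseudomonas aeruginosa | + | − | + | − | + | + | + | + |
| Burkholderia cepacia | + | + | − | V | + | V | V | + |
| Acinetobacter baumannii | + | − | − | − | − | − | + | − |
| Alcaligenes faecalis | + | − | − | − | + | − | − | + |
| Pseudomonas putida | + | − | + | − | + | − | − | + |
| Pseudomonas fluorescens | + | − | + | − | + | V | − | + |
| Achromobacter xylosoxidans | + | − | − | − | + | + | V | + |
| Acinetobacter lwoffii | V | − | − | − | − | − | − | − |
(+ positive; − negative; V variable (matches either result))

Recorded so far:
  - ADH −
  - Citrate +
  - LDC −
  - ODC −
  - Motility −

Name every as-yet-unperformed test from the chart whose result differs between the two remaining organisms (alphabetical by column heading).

ODC −: all 11 remaining candidates are consistent.
ADH −: excludes Burkholderia pseudomallei, Pseudomonas aeruginosa, Pseudomonas putida, Pseudomonas fluorescens — 7 left.
Motility −: excludes Stenotrophomonas maltophilia, Burkholderia cepacia, Alcaligenes faecalis, Achromobacter xylosoxidans — 3 left.
LDC −: all 3 remaining candidates are consistent.
Citrate +: excludes Elizabethkingia meningoseptica — 2 left.
Two candidates remain: Acinetobacter baumannii and Acinetobacter lwoffii.
  Nitrate: − vs − — same for both, does not separate.
  42°C growth: Acinetobacter baumannii +, Acinetobacter lwoffii − — discriminates.
  Oxidase: − vs − — same for both, does not separate.

42°C growth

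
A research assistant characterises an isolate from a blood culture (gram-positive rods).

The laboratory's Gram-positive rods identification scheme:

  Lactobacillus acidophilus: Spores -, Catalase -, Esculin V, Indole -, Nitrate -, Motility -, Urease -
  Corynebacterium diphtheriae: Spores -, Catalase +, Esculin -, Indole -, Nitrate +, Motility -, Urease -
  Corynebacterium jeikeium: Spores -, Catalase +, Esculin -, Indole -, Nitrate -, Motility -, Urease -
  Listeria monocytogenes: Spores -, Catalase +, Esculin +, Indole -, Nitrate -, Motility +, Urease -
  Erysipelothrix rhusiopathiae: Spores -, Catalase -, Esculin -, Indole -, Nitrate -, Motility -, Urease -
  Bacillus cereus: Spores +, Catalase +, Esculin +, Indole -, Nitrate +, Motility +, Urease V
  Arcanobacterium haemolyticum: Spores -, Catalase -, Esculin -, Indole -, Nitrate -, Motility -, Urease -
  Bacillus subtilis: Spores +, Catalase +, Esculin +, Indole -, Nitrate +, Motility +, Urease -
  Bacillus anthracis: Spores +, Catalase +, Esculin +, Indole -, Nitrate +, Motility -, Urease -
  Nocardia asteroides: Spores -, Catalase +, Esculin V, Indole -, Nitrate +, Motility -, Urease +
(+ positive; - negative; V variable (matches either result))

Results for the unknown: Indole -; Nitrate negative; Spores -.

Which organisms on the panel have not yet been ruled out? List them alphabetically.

Spores -: excludes Bacillus cereus, Bacillus subtilis, Bacillus anthracis — 7 left.
Indole -: all 7 remaining candidates are consistent.
Nitrate -: excludes Corynebacterium diphtheriae, Nocardia asteroides — 5 left.

Arcanobacterium haemolyticum, Corynebacterium jeikeium, Erysipelothrix rhusiopathiae, Lactobacillus acidophilus, Listeria monocytogenes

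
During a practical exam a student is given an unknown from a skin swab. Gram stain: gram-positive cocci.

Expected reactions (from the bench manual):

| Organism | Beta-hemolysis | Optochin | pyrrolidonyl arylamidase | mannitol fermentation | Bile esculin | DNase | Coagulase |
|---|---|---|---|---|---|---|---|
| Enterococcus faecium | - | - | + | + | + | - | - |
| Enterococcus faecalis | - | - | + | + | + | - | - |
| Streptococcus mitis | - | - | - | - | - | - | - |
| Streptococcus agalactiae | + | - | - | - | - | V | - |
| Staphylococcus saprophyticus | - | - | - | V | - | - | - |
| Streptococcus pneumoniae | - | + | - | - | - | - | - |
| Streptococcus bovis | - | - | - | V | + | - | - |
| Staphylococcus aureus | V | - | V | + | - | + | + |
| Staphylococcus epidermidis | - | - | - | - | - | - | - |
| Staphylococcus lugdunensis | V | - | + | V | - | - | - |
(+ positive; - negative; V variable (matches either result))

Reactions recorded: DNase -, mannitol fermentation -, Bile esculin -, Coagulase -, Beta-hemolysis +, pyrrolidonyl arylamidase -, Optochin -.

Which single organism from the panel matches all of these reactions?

Streptococcus agalactiae

Beta-hemolysis +: excludes 7 organisms — 3 left.
Optochin -: all 3 remaining candidates are consistent.
Bile esculin -: all 3 remaining candidates are consistent.
pyrrolidonyl arylamidase -: excludes Staphylococcus lugdunensis — 2 left.
DNase -: excludes Staphylococcus aureus — 1 left.
Coagulase -: the one remaining candidate is consistent.
mannitol fermentation -: the one remaining candidate is consistent.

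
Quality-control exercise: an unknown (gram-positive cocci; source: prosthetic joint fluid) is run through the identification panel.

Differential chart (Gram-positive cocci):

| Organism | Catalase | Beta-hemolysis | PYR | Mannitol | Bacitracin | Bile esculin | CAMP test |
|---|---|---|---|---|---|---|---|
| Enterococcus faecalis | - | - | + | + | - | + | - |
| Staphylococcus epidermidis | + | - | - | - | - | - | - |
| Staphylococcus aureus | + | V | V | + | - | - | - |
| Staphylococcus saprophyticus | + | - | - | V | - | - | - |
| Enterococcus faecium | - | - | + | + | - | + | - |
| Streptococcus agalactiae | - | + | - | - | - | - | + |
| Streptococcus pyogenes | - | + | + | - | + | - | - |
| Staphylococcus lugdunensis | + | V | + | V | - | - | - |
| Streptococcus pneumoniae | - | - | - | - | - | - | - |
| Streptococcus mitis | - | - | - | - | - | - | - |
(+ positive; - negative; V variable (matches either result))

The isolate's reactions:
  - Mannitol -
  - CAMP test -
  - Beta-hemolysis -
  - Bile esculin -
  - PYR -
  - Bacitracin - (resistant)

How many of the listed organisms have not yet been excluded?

Mannitol -: excludes Enterococcus faecalis, Staphylococcus aureus, Enterococcus faecium — 7 left.
PYR -: excludes Streptococcus pyogenes, Staphylococcus lugdunensis — 5 left.
Beta-hemolysis -: excludes Streptococcus agalactiae — 4 left.
CAMP test -: all 4 remaining candidates are consistent.
Bile esculin -: all 4 remaining candidates are consistent.
Bacitracin -: all 4 remaining candidates are consistent.
Still consistent: Staphylococcus epidermidis, Staphylococcus saprophyticus, Streptococcus mitis, Streptococcus pneumoniae.

4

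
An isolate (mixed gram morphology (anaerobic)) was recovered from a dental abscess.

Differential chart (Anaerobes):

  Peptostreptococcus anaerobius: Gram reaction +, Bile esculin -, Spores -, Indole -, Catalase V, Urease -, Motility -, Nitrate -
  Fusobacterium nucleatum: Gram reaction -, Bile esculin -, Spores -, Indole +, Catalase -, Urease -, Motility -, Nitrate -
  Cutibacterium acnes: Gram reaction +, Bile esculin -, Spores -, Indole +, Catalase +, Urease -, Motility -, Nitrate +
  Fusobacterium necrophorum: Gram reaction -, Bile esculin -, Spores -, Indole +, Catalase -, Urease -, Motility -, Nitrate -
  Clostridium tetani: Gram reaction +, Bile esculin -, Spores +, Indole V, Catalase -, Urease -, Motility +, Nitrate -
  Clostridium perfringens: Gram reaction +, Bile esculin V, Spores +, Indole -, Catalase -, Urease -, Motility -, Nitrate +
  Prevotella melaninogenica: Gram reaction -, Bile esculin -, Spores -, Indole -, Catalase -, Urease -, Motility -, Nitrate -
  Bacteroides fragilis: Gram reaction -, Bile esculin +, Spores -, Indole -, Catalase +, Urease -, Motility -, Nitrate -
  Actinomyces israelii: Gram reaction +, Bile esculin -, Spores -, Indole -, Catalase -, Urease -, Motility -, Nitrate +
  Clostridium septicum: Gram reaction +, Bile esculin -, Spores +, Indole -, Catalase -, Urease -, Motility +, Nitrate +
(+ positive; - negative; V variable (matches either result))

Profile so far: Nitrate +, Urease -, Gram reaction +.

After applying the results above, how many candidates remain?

4

Gram reaction +: excludes Fusobacterium nucleatum, Fusobacterium necrophorum, Prevotella melaninogenica, Bacteroides fragilis — 6 left.
Urease -: all 6 remaining candidates are consistent.
Nitrate +: excludes Peptostreptococcus anaerobius, Clostridium tetani — 4 left.
Still consistent: Actinomyces israelii, Clostridium perfringens, Clostridium septicum, Cutibacterium acnes.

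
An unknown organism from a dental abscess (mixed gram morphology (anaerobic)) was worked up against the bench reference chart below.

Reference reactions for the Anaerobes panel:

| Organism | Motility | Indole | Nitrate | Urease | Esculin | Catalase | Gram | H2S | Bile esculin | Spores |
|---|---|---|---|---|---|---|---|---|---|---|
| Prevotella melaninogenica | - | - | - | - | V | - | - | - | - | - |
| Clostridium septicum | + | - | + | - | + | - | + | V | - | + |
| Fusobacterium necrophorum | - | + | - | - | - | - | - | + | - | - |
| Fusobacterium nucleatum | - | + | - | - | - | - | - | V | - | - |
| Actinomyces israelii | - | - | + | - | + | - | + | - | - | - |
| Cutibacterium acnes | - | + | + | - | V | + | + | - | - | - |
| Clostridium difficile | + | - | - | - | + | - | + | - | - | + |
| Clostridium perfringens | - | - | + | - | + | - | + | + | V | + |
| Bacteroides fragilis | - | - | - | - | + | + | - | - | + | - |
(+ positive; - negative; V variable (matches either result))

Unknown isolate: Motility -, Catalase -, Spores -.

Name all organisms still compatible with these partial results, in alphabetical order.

Catalase -: excludes Cutibacterium acnes, Bacteroides fragilis — 7 left.
Spores -: excludes Clostridium septicum, Clostridium difficile, Clostridium perfringens — 4 left.
Motility -: all 4 remaining candidates are consistent.

Actinomyces israelii, Fusobacterium necrophorum, Fusobacterium nucleatum, Prevotella melaninogenica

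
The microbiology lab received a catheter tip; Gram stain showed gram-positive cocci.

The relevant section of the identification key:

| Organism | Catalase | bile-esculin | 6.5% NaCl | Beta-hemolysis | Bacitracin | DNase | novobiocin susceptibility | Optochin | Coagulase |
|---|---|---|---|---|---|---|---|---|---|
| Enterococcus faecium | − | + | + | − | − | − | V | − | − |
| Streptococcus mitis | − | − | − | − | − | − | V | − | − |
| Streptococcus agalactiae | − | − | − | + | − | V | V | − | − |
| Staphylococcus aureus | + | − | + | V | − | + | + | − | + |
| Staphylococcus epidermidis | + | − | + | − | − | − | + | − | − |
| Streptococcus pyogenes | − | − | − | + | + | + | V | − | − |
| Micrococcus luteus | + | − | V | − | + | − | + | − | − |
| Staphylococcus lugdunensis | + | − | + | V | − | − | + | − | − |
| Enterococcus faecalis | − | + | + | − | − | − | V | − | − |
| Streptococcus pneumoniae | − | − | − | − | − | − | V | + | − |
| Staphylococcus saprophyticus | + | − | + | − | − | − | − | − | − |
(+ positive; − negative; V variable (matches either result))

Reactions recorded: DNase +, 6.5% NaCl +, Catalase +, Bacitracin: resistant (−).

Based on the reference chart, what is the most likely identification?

Staphylococcus aureus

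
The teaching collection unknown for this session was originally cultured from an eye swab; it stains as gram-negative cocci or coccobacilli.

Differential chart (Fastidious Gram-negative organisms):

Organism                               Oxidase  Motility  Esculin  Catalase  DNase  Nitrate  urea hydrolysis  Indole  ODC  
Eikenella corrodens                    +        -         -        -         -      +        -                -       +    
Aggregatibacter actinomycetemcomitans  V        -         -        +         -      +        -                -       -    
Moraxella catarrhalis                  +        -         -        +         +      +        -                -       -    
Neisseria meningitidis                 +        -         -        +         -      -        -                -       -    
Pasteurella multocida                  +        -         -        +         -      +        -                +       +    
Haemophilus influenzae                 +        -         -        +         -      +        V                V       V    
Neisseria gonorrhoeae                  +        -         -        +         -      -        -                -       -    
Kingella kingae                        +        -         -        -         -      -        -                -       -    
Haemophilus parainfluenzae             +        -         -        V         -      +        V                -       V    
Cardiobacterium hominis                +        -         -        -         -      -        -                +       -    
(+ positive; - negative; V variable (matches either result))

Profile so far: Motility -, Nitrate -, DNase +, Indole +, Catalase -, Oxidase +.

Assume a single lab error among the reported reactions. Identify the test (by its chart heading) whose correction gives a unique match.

DNase

As reported, no row in the chart matches all 6 reactions.
Reversing Nitrate → still no organism matches.
Reversing Indole → still no organism matches.
Reversing Motility → still no organism matches.
Reversing DNase (to -) → unique match: Cardiobacterium hominis.
Reversing Catalase → still no organism matches.
Reversing Oxidase → still no organism matches.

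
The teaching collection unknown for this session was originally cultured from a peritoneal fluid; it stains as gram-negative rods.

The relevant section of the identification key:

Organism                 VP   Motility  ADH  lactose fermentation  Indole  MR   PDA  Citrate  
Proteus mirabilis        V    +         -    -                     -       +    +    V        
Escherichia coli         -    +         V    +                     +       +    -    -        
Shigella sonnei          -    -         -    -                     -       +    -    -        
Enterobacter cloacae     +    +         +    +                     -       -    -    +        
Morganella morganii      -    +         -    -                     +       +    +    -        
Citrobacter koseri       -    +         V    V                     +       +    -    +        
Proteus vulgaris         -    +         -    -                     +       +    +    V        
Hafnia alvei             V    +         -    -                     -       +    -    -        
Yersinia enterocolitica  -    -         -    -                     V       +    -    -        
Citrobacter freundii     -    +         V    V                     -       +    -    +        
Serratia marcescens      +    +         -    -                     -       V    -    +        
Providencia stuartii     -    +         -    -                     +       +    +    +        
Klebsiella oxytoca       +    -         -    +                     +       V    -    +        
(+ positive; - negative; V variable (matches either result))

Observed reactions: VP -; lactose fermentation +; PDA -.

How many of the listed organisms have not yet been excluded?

3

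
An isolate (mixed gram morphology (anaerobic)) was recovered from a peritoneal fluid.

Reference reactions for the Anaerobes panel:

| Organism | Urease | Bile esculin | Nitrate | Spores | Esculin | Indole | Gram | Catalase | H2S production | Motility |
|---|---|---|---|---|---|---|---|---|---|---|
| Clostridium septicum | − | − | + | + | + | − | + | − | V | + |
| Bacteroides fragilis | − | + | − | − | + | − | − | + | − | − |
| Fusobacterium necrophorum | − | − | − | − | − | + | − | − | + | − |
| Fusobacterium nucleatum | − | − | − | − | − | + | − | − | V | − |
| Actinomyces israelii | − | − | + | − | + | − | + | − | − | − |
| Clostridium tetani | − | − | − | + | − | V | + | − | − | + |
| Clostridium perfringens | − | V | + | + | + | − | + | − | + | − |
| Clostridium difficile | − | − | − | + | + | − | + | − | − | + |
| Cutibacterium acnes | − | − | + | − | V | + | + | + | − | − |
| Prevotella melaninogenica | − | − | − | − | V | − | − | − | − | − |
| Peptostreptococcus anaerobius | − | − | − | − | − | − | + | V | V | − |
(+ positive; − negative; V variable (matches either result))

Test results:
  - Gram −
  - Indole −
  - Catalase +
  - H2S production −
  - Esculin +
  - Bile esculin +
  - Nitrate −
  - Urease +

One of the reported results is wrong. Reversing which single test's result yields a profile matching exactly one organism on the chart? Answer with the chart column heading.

Urease

As reported, no row in the chart matches all 8 reactions.
Reversing H2S production → still no organism matches.
Reversing Gram → still no organism matches.
Reversing Catalase → still no organism matches.
Reversing Urease (to −) → unique match: Bacteroides fragilis.
Reversing Bile esculin → still no organism matches.
Reversing Indole → still no organism matches.
Reversing Esculin → still no organism matches.
Reversing Nitrate → still no organism matches.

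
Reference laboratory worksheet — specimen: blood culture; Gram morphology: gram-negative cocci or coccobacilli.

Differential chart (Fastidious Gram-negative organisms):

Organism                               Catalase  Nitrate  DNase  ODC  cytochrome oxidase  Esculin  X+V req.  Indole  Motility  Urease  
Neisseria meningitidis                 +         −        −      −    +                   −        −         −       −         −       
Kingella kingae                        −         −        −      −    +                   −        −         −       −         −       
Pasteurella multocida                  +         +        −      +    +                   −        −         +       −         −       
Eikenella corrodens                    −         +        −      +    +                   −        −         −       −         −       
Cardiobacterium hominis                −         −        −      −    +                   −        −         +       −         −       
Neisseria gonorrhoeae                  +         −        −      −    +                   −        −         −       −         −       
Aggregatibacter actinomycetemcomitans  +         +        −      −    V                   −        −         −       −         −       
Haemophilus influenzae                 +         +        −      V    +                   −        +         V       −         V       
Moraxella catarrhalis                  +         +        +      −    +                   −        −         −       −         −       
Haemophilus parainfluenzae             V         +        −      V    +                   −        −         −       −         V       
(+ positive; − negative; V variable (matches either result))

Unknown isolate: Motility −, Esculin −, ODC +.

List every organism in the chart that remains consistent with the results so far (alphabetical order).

Eikenella corrodens, Haemophilus influenzae, Haemophilus parainfluenzae, Pasteurella multocida

ODC +: excludes 6 organisms — 4 left.
Motility −: all 4 remaining candidates are consistent.
Esculin −: all 4 remaining candidates are consistent.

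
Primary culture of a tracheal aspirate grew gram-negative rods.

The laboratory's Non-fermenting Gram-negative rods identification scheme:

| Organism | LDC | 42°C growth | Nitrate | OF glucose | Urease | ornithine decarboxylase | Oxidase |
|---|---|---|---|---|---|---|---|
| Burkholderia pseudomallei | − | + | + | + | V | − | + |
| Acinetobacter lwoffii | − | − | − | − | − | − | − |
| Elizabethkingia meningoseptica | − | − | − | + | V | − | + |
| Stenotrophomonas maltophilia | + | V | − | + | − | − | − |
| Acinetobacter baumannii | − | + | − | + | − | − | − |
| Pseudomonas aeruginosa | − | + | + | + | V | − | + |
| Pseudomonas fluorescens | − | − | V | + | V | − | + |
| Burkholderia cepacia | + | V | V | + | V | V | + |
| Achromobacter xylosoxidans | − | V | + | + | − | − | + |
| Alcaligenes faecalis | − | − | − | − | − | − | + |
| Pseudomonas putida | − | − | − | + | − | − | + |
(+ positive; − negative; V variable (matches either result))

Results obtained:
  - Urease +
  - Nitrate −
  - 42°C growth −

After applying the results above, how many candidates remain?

Nitrate −: excludes Burkholderia pseudomallei, Pseudomonas aeruginosa, Achromobacter xylosoxidans — 8 left.
Urease +: excludes 5 organisms — 3 left.
42°C growth −: all 3 remaining candidates are consistent.
Still consistent: Burkholderia cepacia, Elizabethkingia meningoseptica, Pseudomonas fluorescens.

3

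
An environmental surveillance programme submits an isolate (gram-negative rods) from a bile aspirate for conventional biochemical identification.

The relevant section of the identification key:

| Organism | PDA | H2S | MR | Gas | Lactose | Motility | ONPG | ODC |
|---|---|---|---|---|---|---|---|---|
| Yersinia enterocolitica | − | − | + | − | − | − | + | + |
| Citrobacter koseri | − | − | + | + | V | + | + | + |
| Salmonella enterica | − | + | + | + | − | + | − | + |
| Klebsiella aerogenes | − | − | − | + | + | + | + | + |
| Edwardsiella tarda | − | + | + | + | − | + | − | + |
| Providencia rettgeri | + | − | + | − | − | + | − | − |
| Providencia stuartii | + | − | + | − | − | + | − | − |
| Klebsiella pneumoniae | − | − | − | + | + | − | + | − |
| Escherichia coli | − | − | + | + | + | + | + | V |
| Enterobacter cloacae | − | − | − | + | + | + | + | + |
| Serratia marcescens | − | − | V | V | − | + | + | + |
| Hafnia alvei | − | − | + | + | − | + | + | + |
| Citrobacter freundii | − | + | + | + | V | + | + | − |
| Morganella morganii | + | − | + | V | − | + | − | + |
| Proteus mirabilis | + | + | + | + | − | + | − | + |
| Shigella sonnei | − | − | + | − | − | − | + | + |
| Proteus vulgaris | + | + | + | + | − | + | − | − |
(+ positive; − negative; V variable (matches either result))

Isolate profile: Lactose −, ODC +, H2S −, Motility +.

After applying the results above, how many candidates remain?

4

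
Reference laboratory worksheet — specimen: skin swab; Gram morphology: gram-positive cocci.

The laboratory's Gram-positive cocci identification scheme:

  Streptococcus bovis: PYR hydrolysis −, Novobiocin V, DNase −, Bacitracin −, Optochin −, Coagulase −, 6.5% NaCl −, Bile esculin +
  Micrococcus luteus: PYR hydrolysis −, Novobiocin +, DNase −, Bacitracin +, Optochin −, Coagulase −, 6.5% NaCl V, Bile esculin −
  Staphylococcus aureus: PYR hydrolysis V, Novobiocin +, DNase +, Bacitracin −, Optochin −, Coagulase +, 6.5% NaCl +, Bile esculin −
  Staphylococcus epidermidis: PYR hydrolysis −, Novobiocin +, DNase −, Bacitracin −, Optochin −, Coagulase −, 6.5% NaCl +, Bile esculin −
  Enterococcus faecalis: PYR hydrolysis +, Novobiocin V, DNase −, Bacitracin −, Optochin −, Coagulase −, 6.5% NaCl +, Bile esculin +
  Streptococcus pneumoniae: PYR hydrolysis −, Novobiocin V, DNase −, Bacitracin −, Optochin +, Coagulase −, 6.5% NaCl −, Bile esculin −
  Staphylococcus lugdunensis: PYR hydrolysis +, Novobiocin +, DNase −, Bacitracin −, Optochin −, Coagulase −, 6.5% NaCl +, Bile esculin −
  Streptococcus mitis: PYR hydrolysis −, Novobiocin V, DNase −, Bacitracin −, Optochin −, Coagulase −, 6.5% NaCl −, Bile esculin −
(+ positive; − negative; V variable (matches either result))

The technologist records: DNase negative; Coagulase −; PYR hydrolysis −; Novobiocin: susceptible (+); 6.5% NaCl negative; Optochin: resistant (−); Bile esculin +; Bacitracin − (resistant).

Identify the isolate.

Streptococcus bovis

Bile esculin +: excludes 6 organisms — 2 left.
6.5% NaCl −: excludes Enterococcus faecalis — 1 left.
Bacitracin −: the one remaining candidate is consistent.
PYR hydrolysis −: the one remaining candidate is consistent.
Optochin −: the one remaining candidate is consistent.
Coagulase −: the one remaining candidate is consistent.
Novobiocin +: the one remaining candidate is consistent.
DNase −: the one remaining candidate is consistent.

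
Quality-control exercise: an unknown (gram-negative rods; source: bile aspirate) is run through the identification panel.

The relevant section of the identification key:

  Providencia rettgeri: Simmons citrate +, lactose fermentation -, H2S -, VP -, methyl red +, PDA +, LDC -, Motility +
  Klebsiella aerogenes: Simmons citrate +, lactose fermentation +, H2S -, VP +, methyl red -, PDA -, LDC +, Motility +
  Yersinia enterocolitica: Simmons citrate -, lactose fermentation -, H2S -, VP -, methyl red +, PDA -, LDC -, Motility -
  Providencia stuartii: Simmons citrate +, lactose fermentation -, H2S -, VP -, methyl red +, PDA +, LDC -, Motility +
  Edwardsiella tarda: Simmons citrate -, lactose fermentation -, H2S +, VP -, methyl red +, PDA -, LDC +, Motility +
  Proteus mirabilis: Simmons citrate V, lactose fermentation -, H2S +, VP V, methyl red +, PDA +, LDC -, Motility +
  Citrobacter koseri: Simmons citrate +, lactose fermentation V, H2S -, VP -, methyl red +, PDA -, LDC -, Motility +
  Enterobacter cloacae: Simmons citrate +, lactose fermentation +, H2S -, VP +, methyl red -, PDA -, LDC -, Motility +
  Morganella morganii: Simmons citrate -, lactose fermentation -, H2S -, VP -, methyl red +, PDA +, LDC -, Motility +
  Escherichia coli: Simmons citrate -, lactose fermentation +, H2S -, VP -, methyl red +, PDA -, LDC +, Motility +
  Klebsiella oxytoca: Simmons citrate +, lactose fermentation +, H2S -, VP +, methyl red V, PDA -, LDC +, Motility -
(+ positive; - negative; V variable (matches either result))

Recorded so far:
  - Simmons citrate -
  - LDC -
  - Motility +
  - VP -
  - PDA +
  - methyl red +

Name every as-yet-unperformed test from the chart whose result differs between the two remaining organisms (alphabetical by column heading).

H2S

methyl red +: excludes Klebsiella aerogenes, Enterobacter cloacae — 9 left.
VP -: excludes Klebsiella oxytoca — 8 left.
Motility +: excludes Yersinia enterocolitica — 7 left.
LDC -: excludes Edwardsiella tarda, Escherichia coli — 5 left.
PDA +: excludes Citrobacter koseri — 4 left.
Simmons citrate -: excludes Providencia rettgeri, Providencia stuartii — 2 left.
Two candidates remain: Morganella morganii and Proteus mirabilis.
  lactose fermentation: - vs - — same for both, does not separate.
  H2S: Morganella morganii -, Proteus mirabilis + — discriminates.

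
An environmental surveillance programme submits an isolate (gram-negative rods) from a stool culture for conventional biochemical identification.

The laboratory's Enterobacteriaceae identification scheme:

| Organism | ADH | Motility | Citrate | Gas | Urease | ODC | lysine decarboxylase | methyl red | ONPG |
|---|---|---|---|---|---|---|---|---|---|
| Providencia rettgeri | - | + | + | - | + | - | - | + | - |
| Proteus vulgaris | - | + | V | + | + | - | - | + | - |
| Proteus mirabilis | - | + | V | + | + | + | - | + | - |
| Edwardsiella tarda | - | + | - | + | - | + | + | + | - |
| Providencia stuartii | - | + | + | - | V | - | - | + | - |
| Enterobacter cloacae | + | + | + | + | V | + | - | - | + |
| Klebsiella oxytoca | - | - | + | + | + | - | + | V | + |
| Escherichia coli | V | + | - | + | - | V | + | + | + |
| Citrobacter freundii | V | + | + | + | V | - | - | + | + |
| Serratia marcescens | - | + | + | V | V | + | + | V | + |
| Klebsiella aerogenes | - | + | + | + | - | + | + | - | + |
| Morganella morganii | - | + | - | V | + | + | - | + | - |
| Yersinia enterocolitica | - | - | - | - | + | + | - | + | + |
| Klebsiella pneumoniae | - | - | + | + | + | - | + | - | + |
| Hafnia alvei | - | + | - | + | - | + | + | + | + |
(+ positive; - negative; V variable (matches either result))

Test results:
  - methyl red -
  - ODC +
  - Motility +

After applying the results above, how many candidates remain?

Motility +: excludes Klebsiella oxytoca, Yersinia enterocolitica, Klebsiella pneumoniae — 12 left.
methyl red -: excludes 9 organisms — 3 left.
ODC +: all 3 remaining candidates are consistent.
Still consistent: Enterobacter cloacae, Klebsiella aerogenes, Serratia marcescens.

3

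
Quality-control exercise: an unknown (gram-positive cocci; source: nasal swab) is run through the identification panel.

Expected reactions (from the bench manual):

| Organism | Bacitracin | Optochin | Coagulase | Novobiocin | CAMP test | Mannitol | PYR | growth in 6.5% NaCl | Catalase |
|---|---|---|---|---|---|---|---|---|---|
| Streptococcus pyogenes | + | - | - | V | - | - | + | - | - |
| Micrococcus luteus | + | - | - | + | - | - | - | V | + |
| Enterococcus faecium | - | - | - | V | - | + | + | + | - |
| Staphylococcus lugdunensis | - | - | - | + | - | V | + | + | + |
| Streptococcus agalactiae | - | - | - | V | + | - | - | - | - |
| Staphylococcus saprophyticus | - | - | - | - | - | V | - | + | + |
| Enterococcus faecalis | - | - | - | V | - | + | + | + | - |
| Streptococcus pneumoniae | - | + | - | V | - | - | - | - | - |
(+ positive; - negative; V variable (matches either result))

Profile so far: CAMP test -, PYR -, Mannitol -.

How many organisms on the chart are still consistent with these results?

PYR -: excludes Streptococcus pyogenes, Enterococcus faecium, Staphylococcus lugdunensis, Enterococcus faecalis — 4 left.
CAMP test -: excludes Streptococcus agalactiae — 3 left.
Mannitol -: all 3 remaining candidates are consistent.
Still consistent: Micrococcus luteus, Staphylococcus saprophyticus, Streptococcus pneumoniae.

3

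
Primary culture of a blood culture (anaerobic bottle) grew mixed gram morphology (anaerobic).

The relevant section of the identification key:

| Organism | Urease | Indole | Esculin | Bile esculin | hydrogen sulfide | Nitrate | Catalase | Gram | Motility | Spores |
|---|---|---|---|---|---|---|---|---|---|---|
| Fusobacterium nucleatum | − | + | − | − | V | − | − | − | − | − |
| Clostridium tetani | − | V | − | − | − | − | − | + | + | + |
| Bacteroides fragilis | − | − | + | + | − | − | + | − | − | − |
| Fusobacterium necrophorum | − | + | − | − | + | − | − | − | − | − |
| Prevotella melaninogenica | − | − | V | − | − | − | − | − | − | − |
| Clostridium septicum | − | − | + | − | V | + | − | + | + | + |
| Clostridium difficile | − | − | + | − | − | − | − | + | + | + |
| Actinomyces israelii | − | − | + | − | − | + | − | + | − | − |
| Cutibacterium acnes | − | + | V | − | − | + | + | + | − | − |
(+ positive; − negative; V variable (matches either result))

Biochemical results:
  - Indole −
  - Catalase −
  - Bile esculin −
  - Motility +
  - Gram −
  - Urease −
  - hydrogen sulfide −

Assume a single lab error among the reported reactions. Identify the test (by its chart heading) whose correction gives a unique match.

Motility

As reported, no row in the chart matches all 7 reactions.
Reversing Gram → 3 organisms match (not unique).
Reversing Catalase → still no organism matches.
Reversing Motility (to −) → unique match: Prevotella melaninogenica.
Reversing Bile esculin → still no organism matches.
Reversing Indole → still no organism matches.
Reversing Urease → still no organism matches.
Reversing hydrogen sulfide → still no organism matches.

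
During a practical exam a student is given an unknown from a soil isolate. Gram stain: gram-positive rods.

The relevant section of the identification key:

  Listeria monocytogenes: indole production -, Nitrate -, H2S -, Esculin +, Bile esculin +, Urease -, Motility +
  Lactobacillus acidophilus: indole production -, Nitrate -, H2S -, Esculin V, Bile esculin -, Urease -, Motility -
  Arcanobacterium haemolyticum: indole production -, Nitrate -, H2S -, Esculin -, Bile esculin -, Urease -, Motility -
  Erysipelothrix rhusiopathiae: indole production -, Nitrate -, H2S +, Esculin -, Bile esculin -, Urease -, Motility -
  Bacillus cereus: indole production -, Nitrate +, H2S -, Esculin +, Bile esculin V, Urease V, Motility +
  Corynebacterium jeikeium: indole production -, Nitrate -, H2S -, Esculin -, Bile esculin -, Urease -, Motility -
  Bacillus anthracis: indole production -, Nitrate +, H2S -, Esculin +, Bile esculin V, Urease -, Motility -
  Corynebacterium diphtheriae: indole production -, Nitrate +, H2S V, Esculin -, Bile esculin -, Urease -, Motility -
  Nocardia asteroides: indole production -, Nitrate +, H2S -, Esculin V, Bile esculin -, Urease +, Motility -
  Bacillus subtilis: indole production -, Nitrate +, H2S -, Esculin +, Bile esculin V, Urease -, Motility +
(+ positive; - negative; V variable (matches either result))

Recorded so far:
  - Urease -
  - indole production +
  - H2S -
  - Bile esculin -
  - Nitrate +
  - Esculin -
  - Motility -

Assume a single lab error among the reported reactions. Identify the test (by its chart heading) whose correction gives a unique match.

As reported, no row in the chart matches all 7 reactions.
Reversing Bile esculin → still no organism matches.
Reversing Motility → still no organism matches.
Reversing Urease → still no organism matches.
Reversing H2S → still no organism matches.
Reversing Esculin → still no organism matches.
Reversing indole production (to -) → unique match: Corynebacterium diphtheriae.
Reversing Nitrate → still no organism matches.

indole production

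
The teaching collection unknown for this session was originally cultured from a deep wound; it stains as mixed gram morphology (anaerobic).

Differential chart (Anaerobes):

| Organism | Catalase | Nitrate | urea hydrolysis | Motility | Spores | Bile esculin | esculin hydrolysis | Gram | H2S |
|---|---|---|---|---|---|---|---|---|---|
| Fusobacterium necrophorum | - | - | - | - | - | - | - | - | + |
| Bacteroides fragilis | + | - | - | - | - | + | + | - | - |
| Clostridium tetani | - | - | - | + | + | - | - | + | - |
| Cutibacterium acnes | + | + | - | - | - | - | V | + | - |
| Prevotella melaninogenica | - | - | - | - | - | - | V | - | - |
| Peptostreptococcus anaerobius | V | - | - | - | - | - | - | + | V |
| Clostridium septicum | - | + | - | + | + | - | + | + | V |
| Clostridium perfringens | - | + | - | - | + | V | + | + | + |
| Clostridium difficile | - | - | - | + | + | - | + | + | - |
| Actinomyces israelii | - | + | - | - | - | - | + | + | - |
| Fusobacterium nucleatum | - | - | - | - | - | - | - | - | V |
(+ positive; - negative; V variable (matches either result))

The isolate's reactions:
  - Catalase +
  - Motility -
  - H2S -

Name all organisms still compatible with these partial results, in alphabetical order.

H2S -: excludes Fusobacterium necrophorum, Clostridium perfringens — 9 left.
Catalase +: excludes 6 organisms — 3 left.
Motility -: all 3 remaining candidates are consistent.

Bacteroides fragilis, Cutibacterium acnes, Peptostreptococcus anaerobius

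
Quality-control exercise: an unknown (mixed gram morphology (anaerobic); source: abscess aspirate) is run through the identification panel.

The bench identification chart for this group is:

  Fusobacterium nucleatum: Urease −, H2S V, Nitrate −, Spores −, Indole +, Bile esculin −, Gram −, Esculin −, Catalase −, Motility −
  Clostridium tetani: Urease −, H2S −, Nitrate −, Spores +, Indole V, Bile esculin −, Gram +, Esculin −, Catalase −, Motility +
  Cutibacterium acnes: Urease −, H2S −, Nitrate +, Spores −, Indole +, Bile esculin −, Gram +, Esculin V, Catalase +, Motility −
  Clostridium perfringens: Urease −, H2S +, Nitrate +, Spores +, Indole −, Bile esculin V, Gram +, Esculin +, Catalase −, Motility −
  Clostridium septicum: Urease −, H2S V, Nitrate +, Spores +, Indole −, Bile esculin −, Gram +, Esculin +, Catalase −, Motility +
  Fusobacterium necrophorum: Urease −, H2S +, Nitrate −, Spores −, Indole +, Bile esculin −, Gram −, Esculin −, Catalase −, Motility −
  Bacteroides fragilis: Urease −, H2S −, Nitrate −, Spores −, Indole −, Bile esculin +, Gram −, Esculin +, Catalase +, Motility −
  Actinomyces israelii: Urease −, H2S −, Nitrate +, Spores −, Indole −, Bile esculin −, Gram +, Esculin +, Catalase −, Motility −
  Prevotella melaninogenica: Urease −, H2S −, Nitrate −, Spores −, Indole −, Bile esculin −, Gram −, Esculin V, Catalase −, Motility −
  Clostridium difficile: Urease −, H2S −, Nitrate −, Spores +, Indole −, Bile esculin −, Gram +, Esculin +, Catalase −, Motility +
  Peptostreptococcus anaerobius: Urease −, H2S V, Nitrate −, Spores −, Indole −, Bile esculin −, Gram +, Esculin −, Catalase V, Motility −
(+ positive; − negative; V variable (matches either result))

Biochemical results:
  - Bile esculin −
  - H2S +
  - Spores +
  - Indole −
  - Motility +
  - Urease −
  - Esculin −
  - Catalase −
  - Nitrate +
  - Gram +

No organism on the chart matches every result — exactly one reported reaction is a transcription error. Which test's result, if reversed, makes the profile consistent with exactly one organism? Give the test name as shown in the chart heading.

Esculin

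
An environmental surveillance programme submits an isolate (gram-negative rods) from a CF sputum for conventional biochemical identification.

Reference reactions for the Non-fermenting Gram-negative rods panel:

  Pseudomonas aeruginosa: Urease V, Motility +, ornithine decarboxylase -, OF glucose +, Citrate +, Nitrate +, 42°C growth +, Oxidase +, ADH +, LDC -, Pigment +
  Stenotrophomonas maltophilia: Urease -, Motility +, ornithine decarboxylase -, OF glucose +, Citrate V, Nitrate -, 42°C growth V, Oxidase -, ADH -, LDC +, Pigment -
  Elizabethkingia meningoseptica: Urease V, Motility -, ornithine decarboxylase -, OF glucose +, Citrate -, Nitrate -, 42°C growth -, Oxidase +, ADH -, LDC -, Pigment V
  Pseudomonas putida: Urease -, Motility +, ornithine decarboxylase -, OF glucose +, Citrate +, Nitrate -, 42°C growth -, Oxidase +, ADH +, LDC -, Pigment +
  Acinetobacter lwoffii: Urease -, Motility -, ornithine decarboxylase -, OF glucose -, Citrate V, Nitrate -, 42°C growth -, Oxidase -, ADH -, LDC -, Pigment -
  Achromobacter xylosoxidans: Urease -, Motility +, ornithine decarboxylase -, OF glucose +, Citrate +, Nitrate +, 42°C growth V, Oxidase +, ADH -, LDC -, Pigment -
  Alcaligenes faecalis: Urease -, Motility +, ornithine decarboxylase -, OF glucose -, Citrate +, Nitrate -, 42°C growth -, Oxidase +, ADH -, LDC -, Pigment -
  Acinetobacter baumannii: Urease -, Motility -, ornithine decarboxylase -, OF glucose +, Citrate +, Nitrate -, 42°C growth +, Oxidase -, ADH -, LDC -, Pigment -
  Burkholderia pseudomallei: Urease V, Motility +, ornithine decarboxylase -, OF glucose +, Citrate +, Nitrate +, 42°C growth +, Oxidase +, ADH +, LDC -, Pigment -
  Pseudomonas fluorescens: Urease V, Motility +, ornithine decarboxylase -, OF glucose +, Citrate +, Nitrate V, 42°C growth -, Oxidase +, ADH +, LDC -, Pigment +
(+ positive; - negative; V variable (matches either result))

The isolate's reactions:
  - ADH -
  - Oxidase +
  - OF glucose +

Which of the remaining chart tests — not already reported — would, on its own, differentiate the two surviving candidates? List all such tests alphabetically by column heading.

ADH -: excludes Pseudomonas aeruginosa, Pseudomonas putida, Burkholderia pseudomallei, Pseudomonas fluorescens — 6 left.
OF glucose +: excludes Acinetobacter lwoffii, Alcaligenes faecalis — 4 left.
Oxidase +: excludes Stenotrophomonas maltophilia, Acinetobacter baumannii — 2 left.
Two candidates remain: Achromobacter xylosoxidans and Elizabethkingia meningoseptica.
  Urease: - vs V — variable for at least one, does not separate.
  Motility: Achromobacter xylosoxidans +, Elizabethkingia meningoseptica - — discriminates.
  ornithine decarboxylase: - vs - — same for both, does not separate.
  Citrate: Achromobacter xylosoxidans +, Elizabethkingia meningoseptica - — discriminates.
  Nitrate: Achromobacter xylosoxidans +, Elizabethkingia meningoseptica - — discriminates.
  42°C growth: V vs - — variable for at least one, does not separate.
  LDC: - vs - — same for both, does not separate.
  Pigment: - vs V — variable for at least one, does not separate.

Citrate, Motility, Nitrate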